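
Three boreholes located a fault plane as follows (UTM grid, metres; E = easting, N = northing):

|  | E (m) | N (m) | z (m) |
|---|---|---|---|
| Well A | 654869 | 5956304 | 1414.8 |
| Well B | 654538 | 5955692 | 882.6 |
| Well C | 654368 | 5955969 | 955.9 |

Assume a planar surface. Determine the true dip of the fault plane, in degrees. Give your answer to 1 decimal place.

38.2°

Two edge vectors: Well A→Well B = (-331, -612, -532.2), Well A→Well C = (-501, -335, -458.9).
Normal n = (Well A→Well B) × (Well A→Well C) = (102559.8, 114736.3, -195727).
So ∂z/∂E = −n_x/n_z = 0.52399 and ∂z/∂N = −n_y/n_z = 0.58621.
Gradient magnitude |∇z| = √(a² + b²) = √(0.27457 + 0.34364) = 0.78626.
True dip = arctan(0.78626) = 38.2°, dipping toward SW (azimuth ≈ 222°).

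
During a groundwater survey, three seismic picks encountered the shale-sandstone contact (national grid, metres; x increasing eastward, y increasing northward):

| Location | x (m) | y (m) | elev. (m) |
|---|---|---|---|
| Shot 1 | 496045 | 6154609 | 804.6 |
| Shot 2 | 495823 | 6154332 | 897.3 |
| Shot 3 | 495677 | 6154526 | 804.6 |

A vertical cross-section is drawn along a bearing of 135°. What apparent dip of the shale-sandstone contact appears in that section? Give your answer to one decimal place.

19.5°

Let the plane be z = a·x + b·y + c.
Shot 2−Shot 1: −222a − 277b = 92.7;  Shot 3−Shot 1: −368a − 83b = 0.
Solving gives a = 0.09213, b = −0.40850.
Unit vector along 135° is (sin 135°, cos 135°) = (0.7071, -0.7071).
Slope in that direction = a·(0.7071) + b·(-0.7071) = 0.35400.
Apparent dip = arctan|0.35400| = 19.5° (true dip is 22.7°, so apparent ≤ true as expected).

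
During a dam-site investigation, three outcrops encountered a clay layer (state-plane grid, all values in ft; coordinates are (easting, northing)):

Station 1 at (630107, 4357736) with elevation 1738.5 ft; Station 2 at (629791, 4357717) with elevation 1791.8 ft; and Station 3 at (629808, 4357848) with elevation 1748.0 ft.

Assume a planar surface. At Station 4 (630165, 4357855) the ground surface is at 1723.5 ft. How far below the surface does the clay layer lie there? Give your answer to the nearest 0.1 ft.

31.2 ft

Two edge vectors: Station 1→Station 2 = (-316, -19, 53.3), Station 1→Station 3 = (-299, 112, 9.5).
Normal n = (Station 1→Station 2) × (Station 1→Station 3) = (-6150.1, -12934.7, -41073).
So ∂z/∂E = −n_x/n_z = −0.149735836 and ∂z/∂N = −n_y/n_z = −0.314919777.
Intercept c from Station 1: 1738.5 + 94349.60 + 1372337.25 = 1468425.35.
At (630165, 4357855): z_contact = −94358.28 − 1372374.72 + 1468425.35 = 1692.34 ft.
Depth below ground = 1723.5 − 1692.34 = 31.2 ft.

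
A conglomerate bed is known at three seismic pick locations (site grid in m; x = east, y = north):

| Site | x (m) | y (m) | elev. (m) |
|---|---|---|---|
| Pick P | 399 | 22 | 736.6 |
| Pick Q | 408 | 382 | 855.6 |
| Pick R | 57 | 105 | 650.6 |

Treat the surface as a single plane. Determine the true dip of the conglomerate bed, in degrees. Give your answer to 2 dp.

Two edge vectors: Pick P→Pick Q = (9, 360, 119), Pick P→Pick R = (-342, 83, -86).
Normal n = (Pick P→Pick Q) × (Pick P→Pick R) = (-40837, -39924, 123867).
So ∂z/∂x = −n_x/n_z = 0.32968 and ∂z/∂y = −n_y/n_z = 0.32231.
Gradient magnitude |∇z| = √(a² + b²) = √(0.10869 + 0.10389) = 0.46106.
True dip = arctan(0.46106) = 24.75°, dipping toward SW (azimuth ≈ 226°).

24.75°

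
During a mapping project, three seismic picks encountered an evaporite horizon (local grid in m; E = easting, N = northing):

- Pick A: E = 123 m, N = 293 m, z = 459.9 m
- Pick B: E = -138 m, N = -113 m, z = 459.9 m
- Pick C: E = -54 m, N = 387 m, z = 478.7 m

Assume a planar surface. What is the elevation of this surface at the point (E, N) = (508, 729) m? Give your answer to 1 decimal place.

451.6 m

Let the plane be z = a·E + b·N + c.
Pick B−Pick A: −261a − 406b = 0;  Pick C−Pick A: −177a + 94b = 18.8.
Solving gives a = −0.07918, b = 0.05090.
Then c = 459.9 − a·123 − b·293 = 454.72.
At (508, 729): z = −40.2 + 37.1 + 454.72 = 451.6 m.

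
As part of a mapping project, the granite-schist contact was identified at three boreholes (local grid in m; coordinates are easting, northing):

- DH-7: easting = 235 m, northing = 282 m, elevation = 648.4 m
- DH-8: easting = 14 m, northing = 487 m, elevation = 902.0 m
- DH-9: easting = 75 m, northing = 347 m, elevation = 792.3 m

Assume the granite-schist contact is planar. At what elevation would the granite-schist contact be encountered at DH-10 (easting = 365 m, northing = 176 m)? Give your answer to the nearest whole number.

Two edge vectors: DH-7→DH-8 = (-221, 205, 253.6), DH-7→DH-9 = (-160, 65, 143.9).
Normal n = (DH-7→DH-8) × (DH-7→DH-9) = (13015.5, -8774.1, 18435).
So ∂z/∂easting = −n_x/n_z = −0.70602 and ∂z/∂northing = −n_y/n_z = 0.47595.
Intercept c from DH-7: 648.4 + 165.91 − 134.22 = 680.10.
At (365, 176): z = −257.7 + 83.8 + 680.10 = 506.2 m.

506 m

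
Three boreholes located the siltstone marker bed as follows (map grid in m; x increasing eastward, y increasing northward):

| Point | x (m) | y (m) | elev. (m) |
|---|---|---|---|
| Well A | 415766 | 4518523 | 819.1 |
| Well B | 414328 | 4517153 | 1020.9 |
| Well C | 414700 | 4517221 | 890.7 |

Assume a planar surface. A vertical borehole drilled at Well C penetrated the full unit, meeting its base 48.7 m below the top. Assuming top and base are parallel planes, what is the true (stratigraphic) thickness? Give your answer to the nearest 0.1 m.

Two edge vectors: Well A→Well B = (-1438, -1370, 201.8), Well A→Well C = (-1066, -1302, 71.6).
Normal n = (Well A→Well B) × (Well A→Well C) = (164651.6, -112158, 411856).
So ∂z/∂x = −n_x/n_z = −0.39978 and ∂z/∂y = −n_y/n_z = 0.27232.
|∇z| = √(a²+b²) = 0.48372, so dip δ = arctan(0.48372) = 25.81°.
True thickness = vertical thickness × cos δ = 48.7 × cos 25.81° = 43.8 m.

43.8 m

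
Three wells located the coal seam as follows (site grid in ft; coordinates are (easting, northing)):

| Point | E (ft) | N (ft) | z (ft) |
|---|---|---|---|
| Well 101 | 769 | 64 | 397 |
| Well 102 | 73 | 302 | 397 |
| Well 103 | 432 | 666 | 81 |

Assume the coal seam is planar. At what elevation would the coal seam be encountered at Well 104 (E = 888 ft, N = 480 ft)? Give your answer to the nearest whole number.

101 ft

Two edge vectors: Well 101→Well 102 = (-696, 238, 0), Well 101→Well 103 = (-337, 602, -316).
Normal n = (Well 101→Well 102) × (Well 101→Well 103) = (-75208, -219936, -338786).
So ∂z/∂E = −n_x/n_z = −0.22199 and ∂z/∂N = −n_y/n_z = −0.64919.
Intercept c from Well 101: 397 + 170.71 + 41.55 = 609.26.
At (888, 480): z = −197.1 − 311.6 + 609.26 = 100.5 ft.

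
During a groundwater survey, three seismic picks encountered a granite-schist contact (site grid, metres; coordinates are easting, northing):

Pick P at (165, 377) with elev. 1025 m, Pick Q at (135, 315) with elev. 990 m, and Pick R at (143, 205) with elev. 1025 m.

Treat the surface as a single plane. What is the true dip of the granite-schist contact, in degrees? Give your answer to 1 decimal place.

58.0°

Two edge vectors: Pick P→Pick Q = (-30, -62, -35), Pick P→Pick R = (-22, -172, 0).
Normal n = (Pick P→Pick Q) × (Pick P→Pick R) = (-6020, 770, 3796).
So ∂z/∂easting = −n_x/n_z = 1.58588 and ∂z/∂northing = −n_y/n_z = −0.20285.
Gradient magnitude |∇z| = √(a² + b²) = √(2.51501 + 0.04115) = 1.59880.
True dip = arctan(1.59880) = 58.0°, dipping toward W (azimuth ≈ 277°).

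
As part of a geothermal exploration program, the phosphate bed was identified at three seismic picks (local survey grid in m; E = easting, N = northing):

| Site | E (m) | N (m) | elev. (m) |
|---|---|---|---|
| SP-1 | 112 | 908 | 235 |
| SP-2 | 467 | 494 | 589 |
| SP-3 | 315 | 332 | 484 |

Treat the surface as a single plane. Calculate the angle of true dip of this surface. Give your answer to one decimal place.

Let the plane be z = a·E + b·N + c.
SP-2−SP-1: 355a − 414b = 354;  SP-3−SP-1: 203a − 576b = 249.
Solving gives a = 0.83709, b = −0.13727.
Gradient magnitude |∇z| = √(a² + b²) = √(0.70073 + 0.01884) = 0.84828.
True dip = arctan(0.84828) = 40.3°, dipping toward W (azimuth ≈ 279°).

40.3°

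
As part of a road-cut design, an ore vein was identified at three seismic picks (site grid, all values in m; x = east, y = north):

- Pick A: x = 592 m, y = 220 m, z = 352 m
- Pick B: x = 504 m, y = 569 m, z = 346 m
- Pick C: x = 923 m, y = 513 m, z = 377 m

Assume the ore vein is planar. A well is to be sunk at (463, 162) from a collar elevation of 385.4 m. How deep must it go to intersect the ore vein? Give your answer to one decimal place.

Let the plane be z = a·x + b·y + c.
Pick B−Pick A: −88a + 349b = −6;  Pick C−Pick A: 331a + 293b = 25.
Solving gives a = 0.07419, b = 0.00151.
Then c = 352 − a·592 − b·220 = 307.75.
At (463, 162): z_contact = 34.35 + 0.25 + 307.75 = 342.34 m.
Depth below ground = 385.4 − 342.34 = 43.1 m.

43.1 m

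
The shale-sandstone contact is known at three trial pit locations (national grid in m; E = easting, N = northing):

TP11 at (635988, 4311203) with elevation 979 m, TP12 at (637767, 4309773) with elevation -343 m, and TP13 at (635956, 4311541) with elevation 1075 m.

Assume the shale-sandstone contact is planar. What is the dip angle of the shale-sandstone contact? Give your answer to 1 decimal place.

Two edge vectors: TP11→TP12 = (1779, -1430, -1322), TP11→TP13 = (-32, 338, 96).
Normal n = (TP11→TP12) × (TP11→TP13) = (309556, -128480, 555542).
So ∂z/∂E = −n_x/n_z = −0.55721 and ∂z/∂N = −n_y/n_z = 0.23127.
Gradient magnitude |∇z| = √(a² + b²) = √(0.31049 + 0.05349) = 0.60330.
True dip = arctan(0.60330) = 31.1°, dipping toward ESE (azimuth ≈ 113°).

31.1°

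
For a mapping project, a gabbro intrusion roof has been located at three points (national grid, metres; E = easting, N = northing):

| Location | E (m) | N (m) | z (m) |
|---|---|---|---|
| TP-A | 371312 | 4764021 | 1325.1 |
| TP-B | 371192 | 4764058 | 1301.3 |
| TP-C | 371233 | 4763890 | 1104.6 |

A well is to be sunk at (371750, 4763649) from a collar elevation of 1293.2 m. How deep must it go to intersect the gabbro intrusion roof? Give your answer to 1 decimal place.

Two edge vectors: TP-A→TP-B = (-120, 37, -23.8), TP-A→TP-C = (-79, -131, -220.5).
Normal n = (TP-A→TP-B) × (TP-A→TP-C) = (-11276.3, -24579.8, 18643).
So ∂z/∂E = −n_x/n_z = 0.604854369 and ∂z/∂N = −n_y/n_z = 1.318446602.
Intercept c from TP-A: 1325.1 − 224589.69 − 6281107.30 = −6504371.88.
At (371750, 4763649): z_contact = 224854.61 + 6280616.84 − 6504371.88 = 1099.56 m.
Depth below ground = 1293.2 − 1099.56 = 193.6 m.

193.6 m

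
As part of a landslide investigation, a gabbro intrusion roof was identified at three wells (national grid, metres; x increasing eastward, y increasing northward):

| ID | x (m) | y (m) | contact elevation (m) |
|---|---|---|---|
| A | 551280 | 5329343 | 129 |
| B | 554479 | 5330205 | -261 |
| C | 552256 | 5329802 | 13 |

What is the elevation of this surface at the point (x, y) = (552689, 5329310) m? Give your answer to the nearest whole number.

Two edge vectors: A→B = (3199, 862, -390), A→C = (976, 459, -116).
Normal n = (A→B) × (A→C) = (79018, -9556, 627029).
So ∂z/∂x = −n_x/n_z = −0.12601969 and ∂z/∂y = −n_y/n_z = 0.01524012.
Intercept c from A: 129 + 69472.13 − 81219.85 = −11618.72.
At (552689, 5329310): z = −69649.7 + 81219.3 − 11618.72 = -49.1 m.

-49 m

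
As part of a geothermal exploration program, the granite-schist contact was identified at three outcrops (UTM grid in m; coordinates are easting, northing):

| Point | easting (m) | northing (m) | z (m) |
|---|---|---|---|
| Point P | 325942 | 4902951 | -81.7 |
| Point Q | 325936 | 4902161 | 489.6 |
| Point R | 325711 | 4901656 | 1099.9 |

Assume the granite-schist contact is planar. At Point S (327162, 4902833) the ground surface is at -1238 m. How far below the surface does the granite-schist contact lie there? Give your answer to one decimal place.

Two edge vectors: Point P→Point Q = (-6, -790, 571.3), Point P→Point R = (-231, -1295, 1181.6).
Normal n = (Point P→Point Q) × (Point P→Point R) = (-193630.5, -124880.7, -174720).
So ∂z/∂easting = −n_x/n_z = −1.108233173 and ∂z/∂northing = −n_y/n_z = −0.714747596.
Intercept c from Point P: -81.7 + 361219.74 + 3504372.44 = 3865510.48.
At (327162, 4902833): z_contact = −362571.78 − 3504288.10 + 3865510.48 = -1349.40 m.
Depth below ground = -1238 − (-1349.40) = 111.4 m.

111.4 m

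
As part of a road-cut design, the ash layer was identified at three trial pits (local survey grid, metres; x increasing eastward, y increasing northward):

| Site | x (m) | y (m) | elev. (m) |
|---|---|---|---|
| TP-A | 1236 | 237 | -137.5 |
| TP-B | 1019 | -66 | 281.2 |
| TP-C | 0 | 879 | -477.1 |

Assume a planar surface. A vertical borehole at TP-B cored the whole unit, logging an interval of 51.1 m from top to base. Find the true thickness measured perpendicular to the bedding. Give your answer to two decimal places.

32.79 m

Let the plane be z = a·x + b·y + c.
TP-B−TP-A: −217a − 303b = 418.7;  TP-C−TP-A: −1236a + 642b = −339.6.
Solving gives a = −0.32289, b = −1.15061.
|∇z| = √(a²+b²) = 1.19505, so dip δ = arctan(1.19505) = 50.08°.
True thickness = vertical thickness × cos δ = 51.1 × cos 50.08° = 32.79 m.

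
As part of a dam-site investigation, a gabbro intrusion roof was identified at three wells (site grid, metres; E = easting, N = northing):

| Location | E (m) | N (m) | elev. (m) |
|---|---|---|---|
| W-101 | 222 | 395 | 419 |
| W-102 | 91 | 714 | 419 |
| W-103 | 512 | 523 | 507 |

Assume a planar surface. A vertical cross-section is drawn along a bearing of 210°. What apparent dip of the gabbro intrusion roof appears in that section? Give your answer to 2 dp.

12.40°

Two edge vectors: W-101→W-102 = (-131, 319, 0), W-101→W-103 = (290, 128, 88).
Normal n = (W-101→W-102) × (W-101→W-103) = (28072, 11528, -109278).
So ∂z/∂E = −n_x/n_z = 0.25689 and ∂z/∂N = −n_y/n_z = 0.10549.
Unit vector along 210° is (sin 210°, cos 210°) = (-0.5000, -0.8660).
Slope in that direction = a·(-0.5000) + b·(-0.8660) = −0.21980.
Apparent dip = arctan|0.21980| = 12.40° (true dip is 15.5°, so apparent ≤ true as expected).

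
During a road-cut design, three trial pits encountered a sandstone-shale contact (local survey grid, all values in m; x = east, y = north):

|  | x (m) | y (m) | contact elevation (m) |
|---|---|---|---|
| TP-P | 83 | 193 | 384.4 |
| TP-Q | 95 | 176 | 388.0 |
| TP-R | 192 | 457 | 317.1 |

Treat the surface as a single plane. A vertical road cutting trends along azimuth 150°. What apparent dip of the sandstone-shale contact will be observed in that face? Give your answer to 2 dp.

Let the plane be z = a·x + b·y + c.
TP-Q−TP-P: 12a − 17b = 3.6;  TP-R−TP-P: 109a + 264b = −67.3.
Solving gives a = −0.03858, b = −0.23900.
Unit vector along 150° is (sin 150°, cos 150°) = (0.5000, -0.8660).
Slope in that direction = a·(0.5000) + b·(-0.8660) = 0.18769.
Apparent dip = arctan|0.18769| = 10.63° (true dip is 13.6°, so apparent ≤ true as expected).

10.63°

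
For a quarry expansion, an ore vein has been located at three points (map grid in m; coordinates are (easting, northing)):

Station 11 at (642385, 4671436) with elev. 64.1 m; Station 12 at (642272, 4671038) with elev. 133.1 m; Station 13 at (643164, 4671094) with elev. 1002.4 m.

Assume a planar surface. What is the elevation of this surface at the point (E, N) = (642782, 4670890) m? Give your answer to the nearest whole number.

713 m

Let the plane be z = a·E + b·N + c.
Station 12−Station 11: −113a − 398b = 69;  Station 13−Station 11: 779a − 342b = 938.3.
Solving gives a = 1.00331930, b = −0.45822885.
Then c = 64.1 − a·642385 − b·4671436 = 1496133.56.
At (642782, 4670890): z = 644915.6 − 2140336.5 + 1496133.56 = 712.6 m.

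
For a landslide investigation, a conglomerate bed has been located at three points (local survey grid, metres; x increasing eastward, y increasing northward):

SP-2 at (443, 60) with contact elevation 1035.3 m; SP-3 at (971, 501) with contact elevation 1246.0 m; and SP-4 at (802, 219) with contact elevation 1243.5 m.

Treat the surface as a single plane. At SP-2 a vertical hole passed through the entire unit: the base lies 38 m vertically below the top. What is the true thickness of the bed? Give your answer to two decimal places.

Two edge vectors: SP-2→SP-3 = (528, 441, 210.7), SP-2→SP-4 = (359, 159, 208.2).
Normal n = (SP-2→SP-3) × (SP-2→SP-4) = (58314.9, -34288.3, -74367).
So ∂z/∂x = −n_x/n_z = 0.78415 and ∂z/∂y = −n_y/n_z = −0.46107.
|∇z| = √(a²+b²) = 0.90966, so dip δ = arctan(0.90966) = 42.29°.
True thickness = vertical thickness × cos δ = 38 × cos 42.29° = 28.11 m.

28.11 m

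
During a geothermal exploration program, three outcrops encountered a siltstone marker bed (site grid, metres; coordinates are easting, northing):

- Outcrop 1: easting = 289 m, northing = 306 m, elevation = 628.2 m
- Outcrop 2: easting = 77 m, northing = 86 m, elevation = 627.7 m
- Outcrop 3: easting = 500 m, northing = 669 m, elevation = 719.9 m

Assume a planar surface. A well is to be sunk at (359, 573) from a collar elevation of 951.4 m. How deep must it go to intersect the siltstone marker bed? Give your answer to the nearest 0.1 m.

Let the plane be z = a·easting + b·northing + c.
Outcrop 2−Outcrop 1: −212a − 220b = −0.5;  Outcrop 3−Outcrop 1: 211a + 363b = 91.7.
Solving gives a = −0.65472, b = 0.63318.
Then c = 628.2 − a·289 − b·306 = 623.66.
At (359, 573): z_contact = −235.04 + 362.81 + 623.66 = 751.43 m.
Depth below ground = 951.4 − 751.43 = 200.0 m.

200.0 m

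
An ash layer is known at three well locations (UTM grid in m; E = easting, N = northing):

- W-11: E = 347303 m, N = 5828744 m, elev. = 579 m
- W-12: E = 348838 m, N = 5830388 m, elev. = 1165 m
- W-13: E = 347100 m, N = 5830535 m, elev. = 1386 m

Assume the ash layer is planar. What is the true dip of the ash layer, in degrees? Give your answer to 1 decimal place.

24.2°

Let the plane be z = a·E + b·N + c.
W-12−W-11: 1535a + 1644b = 586;  W-13−W-11: −203a + 1791b = 807.
Solving gives a = −0.08991, b = 0.44040.
Gradient magnitude |∇z| = √(a² + b²) = √(0.00808 + 0.19395) = 0.44948.
True dip = arctan(0.44948) = 24.2°, dipping toward SSE (azimuth ≈ 168°).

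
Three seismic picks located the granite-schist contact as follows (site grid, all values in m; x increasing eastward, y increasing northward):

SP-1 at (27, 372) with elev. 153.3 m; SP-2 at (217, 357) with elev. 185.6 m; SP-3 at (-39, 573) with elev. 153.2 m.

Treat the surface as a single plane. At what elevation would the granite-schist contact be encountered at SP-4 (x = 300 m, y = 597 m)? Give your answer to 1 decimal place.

213.7 m

Two edge vectors: SP-1→SP-2 = (190, -15, 32.3), SP-1→SP-3 = (-66, 201, -0.1).
Normal n = (SP-1→SP-2) × (SP-1→SP-3) = (-6490.8, -2112.8, 37200).
So ∂z/∂x = −n_x/n_z = 0.17448 and ∂z/∂y = −n_y/n_z = 0.05680.
Intercept c from SP-1: 153.3 − 4.71 − 21.13 = 127.46.
At (300, 597): z = 52.3 + 33.9 + 127.46 = 213.7 m.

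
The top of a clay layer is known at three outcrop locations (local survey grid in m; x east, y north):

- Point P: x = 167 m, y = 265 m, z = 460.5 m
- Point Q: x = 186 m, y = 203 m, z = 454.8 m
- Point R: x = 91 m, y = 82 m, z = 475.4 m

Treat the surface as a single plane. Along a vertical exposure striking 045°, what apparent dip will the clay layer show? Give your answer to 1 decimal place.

Two edge vectors: Point P→Point Q = (19, -62, -5.7), Point P→Point R = (-76, -183, 14.9).
Normal n = (Point P→Point Q) × (Point P→Point R) = (-1966.9, 150.1, -8189).
So ∂z/∂x = −n_x/n_z = −0.24019 and ∂z/∂y = −n_y/n_z = 0.01833.
Unit vector along 045° is (sin 45°, cos 45°) = (0.7071, 0.7071).
Slope in that direction = a·(0.7071) + b·(0.7071) = −0.15688.
Apparent dip = arctan|0.15688| = 8.9° (true dip is 13.5°, so apparent ≤ true as expected).

8.9°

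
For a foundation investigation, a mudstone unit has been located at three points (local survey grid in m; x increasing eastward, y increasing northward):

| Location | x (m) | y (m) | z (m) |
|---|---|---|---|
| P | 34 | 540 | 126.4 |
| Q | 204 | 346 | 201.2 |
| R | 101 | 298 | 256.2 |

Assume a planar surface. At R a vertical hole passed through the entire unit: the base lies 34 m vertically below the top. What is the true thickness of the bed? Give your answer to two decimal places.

Let the plane be z = a·x + b·y + c.
Q−P: 170a − 194b = 74.8;  R−P: 67a − 242b = 129.8.
Solving gives a = −0.25157, b = −0.60601.
|∇z| = √(a²+b²) = 0.65615, so dip δ = arctan(0.65615) = 33.27°.
True thickness = vertical thickness × cos δ = 34 × cos 33.27° = 28.43 m.

28.43 m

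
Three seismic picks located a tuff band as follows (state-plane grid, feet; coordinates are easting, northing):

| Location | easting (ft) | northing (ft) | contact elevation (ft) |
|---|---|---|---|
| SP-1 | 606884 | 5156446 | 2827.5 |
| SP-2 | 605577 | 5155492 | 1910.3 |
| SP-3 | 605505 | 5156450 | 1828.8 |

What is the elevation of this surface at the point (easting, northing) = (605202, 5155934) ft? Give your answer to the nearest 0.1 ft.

1625.2 ft

Let the plane be z = a·easting + b·northing + c.
SP-2−SP-1: −1307a − 954b = −917.2;  SP-3−SP-1: −1379a + 4b = −998.7.
Solving gives a = 0.724131545, b = −0.030649821.
Then c = 2827.5 − a·606884 − b·5156446 = −278592.20.
At (605202, 5155934): z = 438245.9 − 158028.5 − 278592.20 = 1625.2 ft.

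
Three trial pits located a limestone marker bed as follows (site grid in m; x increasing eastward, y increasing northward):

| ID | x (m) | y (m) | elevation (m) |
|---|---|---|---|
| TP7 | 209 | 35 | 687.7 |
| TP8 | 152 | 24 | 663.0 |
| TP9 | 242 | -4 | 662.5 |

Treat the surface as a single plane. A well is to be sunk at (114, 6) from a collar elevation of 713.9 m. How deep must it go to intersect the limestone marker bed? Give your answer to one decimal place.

Let the plane be z = a·x + b·y + c.
TP8−TP7: −57a − 11b = −24.7;  TP9−TP7: 33a − 39b = −25.2.
Solving gives a = 0.26531, b = 0.87065.
Then c = 687.7 − a·209 − b·35 = 601.78.
At (114, 6): z_contact = 30.25 + 5.22 + 601.78 = 637.25 m.
Depth below ground = 713.9 − 637.25 = 76.7 m.

76.7 m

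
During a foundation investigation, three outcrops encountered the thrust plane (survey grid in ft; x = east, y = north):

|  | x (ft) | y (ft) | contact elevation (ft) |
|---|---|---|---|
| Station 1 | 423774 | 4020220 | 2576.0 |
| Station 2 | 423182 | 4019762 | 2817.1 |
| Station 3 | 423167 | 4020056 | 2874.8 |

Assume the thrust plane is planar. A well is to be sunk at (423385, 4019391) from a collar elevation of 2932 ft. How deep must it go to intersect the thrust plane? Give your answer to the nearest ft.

Two edge vectors: Station 1→Station 2 = (-592, -458, 241.1), Station 1→Station 3 = (-607, -164, 298.8).
Normal n = (Station 1→Station 2) × (Station 1→Station 3) = (-97310, 30541.9, -180918).
So ∂z/∂x = −n_x/n_z = −0.53786798 and ∂z/∂y = −n_y/n_z = 0.16881626.
Intercept c from Station 1: 2576 + 227934.47 − 678678.50 = −448168.03.
At (423385, 4019391): z_contact = −227725.2 + 678538.6 − 448168.03 = 2645.3 ft.
Depth below ground = 2932 − 2645.3 = 287 ft.

287 ft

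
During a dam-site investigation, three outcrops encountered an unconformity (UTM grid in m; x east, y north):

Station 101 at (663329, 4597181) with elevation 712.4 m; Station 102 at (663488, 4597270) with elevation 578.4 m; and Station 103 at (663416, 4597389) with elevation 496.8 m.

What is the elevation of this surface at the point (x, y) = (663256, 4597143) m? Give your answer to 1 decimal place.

Let the plane be z = a·x + b·y + c.
Station 102−Station 101: 159a + 89b = −134;  Station 103−Station 101: 87a + 208b = −215.6.
Solving gives a = −0.342832327, b = −0.893142248.
Then c = 712.4 − a·663329 − b·4597181 = 4334059.60.
At (663256, 4597143): z = −227385.6 − 4105902.6 + 4334059.60 = 771.4 m.

771.4 m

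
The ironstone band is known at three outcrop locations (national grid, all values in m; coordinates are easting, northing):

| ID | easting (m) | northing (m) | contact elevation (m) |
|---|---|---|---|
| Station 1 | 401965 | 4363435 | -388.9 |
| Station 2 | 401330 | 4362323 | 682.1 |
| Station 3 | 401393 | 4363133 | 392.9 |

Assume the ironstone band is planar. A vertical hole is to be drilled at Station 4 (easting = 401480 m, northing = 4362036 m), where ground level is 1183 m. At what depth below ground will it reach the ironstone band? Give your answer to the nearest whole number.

610 m

Two edge vectors: Station 1→Station 2 = (-635, -1112, 1071), Station 1→Station 3 = (-572, -302, 781.8).
Normal n = (Station 1→Station 2) × (Station 1→Station 3) = (-545919.6, -116169, -444294).
So ∂z/∂easting = −n_x/n_z = −1.22873503 and ∂z/∂northing = −n_y/n_z = −0.26146876.
Intercept c from Station 1: -388.9 + 493908.48 + 1140901.93 = 1634421.50.
At (401480, 4362036): z_contact = −493312.5 − 1140536.1 + 1634421.50 = 572.8 m.
Depth below ground = 1183 − 572.8 = 610 m.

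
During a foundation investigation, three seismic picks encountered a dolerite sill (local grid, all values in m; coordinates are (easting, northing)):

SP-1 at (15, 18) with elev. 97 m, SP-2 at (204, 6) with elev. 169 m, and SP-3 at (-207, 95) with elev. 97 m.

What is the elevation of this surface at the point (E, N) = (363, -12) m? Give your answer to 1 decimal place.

Let the plane be z = a·E + b·N + c.
SP-2−SP-1: 189a − 12b = 72;  SP-3−SP-1: −222a + 77b = 0.
Solving gives a = 0.46631, b = 1.34444.
Then c = 97 − a·15 − b·18 = 65.81.
At (363, -12): z = 169.3 − 16.1 + 65.81 = 218.9 m.

218.9 m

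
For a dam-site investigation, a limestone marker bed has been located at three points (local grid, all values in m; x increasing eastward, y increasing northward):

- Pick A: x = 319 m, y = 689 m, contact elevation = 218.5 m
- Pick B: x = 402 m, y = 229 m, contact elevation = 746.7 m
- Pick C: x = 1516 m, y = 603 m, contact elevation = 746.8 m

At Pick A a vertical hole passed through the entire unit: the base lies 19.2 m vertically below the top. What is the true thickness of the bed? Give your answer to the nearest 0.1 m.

12.6 m

Let the plane be z = a·x + b·y + c.
Pick B−Pick A: 83a − 460b = 528.2;  Pick C−Pick A: 1197a − 86b = 528.3.
Solving gives a = 0.36357, b = −1.08266.
|∇z| = √(a²+b²) = 1.14208, so dip δ = arctan(1.14208) = 48.79°.
True thickness = vertical thickness × cos δ = 19.2 × cos 48.79° = 12.6 m.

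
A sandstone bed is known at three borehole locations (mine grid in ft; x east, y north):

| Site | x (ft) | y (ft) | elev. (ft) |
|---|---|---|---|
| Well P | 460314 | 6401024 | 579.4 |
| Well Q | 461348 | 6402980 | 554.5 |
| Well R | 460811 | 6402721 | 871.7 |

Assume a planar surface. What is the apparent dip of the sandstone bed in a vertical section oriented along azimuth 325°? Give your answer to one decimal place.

Two edge vectors: Well P→Well Q = (1034, 1956, -24.9), Well P→Well R = (497, 1697, 292.3).
Normal n = (Well P→Well Q) × (Well P→Well R) = (613994.1, -314613.5, 782566).
So ∂z/∂x = −n_x/n_z = −0.78459 and ∂z/∂y = −n_y/n_z = 0.40203.
Unit vector along 325° is (sin 325°, cos 325°) = (-0.5736, 0.8192).
Slope in that direction = a·(-0.5736) + b·(0.8192) = 0.77934.
Apparent dip = arctan|0.77934| = 37.9° (true dip is 41.4°, so apparent ≤ true as expected).

37.9°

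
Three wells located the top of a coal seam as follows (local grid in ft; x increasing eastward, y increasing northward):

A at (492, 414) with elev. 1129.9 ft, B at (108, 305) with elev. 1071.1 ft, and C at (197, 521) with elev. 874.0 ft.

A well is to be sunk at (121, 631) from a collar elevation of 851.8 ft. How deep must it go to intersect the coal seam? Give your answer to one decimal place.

134.8 ft

Let the plane be z = a·x + b·y + c.
B−A: −384a − 109b = −58.8;  C−A: −295a + 107b = −255.9.
Solving gives a = 0.46673, b = −1.10481.
Then c = 1129.9 − a·492 − b·414 = 1357.66.
At (121, 631): z_contact = 56.47 − 697.14 + 1357.66 = 717.00 ft.
Depth below ground = 851.8 − 717.00 = 134.8 ft.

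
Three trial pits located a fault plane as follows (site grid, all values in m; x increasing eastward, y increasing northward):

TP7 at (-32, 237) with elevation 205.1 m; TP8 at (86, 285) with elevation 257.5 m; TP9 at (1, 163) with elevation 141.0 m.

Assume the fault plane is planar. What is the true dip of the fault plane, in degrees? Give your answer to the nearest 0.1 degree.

42.1°

Two edge vectors: TP7→TP8 = (118, 48, 52.4), TP7→TP9 = (33, -74, -64.1).
Normal n = (TP7→TP8) × (TP7→TP9) = (800.8, 9293, -10316).
So ∂z/∂x = −n_x/n_z = 0.07763 and ∂z/∂y = −n_y/n_z = 0.90083.
Gradient magnitude |∇z| = √(a² + b²) = √(0.00603 + 0.81150) = 0.90417.
True dip = arctan(0.90417) = 42.1°, dipping toward S (azimuth ≈ 185°).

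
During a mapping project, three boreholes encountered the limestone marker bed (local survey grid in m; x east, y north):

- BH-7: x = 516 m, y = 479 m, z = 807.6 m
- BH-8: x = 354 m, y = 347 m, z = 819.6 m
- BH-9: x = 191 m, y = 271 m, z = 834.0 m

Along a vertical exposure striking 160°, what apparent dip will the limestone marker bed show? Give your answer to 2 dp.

4.30°

Let the plane be z = a·x + b·y + c.
BH-8−BH-7: −162a − 132b = 12;  BH-9−BH-7: −325a − 208b = 26.4.
Solving gives a = −0.10743, b = 0.04094.
Unit vector along 160° is (sin 160°, cos 160°) = (0.3420, -0.9397).
Slope in that direction = a·(0.3420) + b·(-0.9397) = −0.07521.
Apparent dip = arctan|0.07521| = 4.30° (true dip is 6.6°, so apparent ≤ true as expected).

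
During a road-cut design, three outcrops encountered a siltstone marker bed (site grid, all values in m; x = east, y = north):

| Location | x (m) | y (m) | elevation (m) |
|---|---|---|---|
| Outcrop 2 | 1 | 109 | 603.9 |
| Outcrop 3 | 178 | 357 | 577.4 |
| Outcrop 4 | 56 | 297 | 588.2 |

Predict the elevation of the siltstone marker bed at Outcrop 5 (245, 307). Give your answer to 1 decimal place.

577.1 m

Two edge vectors: Outcrop 2→Outcrop 3 = (177, 248, -26.5), Outcrop 2→Outcrop 4 = (55, 188, -15.7).
Normal n = (Outcrop 2→Outcrop 3) × (Outcrop 2→Outcrop 4) = (1088.4, 1321.4, 19636).
So ∂z/∂x = −n_x/n_z = −0.05543 and ∂z/∂y = −n_y/n_z = −0.06729.
Intercept c from Outcrop 2: 603.9 + 0.06 + 7.34 = 611.29.
At (245, 307): z = −13.6 − 20.7 + 611.29 = 577.1 m.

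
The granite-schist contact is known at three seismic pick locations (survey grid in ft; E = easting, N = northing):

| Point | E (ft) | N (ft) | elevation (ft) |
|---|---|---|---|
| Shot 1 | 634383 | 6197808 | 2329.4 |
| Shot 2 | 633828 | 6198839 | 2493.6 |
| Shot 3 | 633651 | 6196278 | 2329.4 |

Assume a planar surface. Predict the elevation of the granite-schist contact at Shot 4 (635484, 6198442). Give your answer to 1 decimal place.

Let the plane be z = a·E + b·N + c.
Shot 2−Shot 1: −555a + 1031b = 164.2;  Shot 3−Shot 1: −732a − 1530b = 0.
Solving gives a = −0.156640118, b = 0.074941547.
Then c = 2329.4 − a·634383 − b·6197808 = −362774.09.
At (635484, 6198442): z = −99542.3 + 464520.8 − 362774.09 = 2204.5 ft.

2204.5 ft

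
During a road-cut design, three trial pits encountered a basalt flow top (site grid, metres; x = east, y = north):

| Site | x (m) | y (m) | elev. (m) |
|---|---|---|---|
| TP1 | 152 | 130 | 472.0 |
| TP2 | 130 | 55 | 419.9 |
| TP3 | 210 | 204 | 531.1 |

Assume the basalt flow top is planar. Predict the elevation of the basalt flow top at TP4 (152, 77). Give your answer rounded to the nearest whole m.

438 m

Two edge vectors: TP1→TP2 = (-22, -75, -52.1), TP1→TP3 = (58, 74, 59.1).
Normal n = (TP1→TP2) × (TP1→TP3) = (-577.1, -1721.6, 2722).
So ∂z/∂x = −n_x/n_z = 0.21201 and ∂z/∂y = −n_y/n_z = 0.63248.
Intercept c from TP1: 472 − 32.23 − 82.22 = 357.55.
At (152, 77): z = 32.2 + 48.7 + 357.55 = 438.5 m.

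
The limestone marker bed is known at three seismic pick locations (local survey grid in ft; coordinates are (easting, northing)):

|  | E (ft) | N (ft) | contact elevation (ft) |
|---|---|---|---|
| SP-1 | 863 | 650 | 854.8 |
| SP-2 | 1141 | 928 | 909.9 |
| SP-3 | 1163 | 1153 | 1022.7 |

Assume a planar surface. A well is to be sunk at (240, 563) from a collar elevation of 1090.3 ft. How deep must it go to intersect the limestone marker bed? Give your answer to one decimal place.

72.7 ft

Let the plane be z = a·E + b·N + c.
SP-2−SP-1: 278a + 278b = 55.1;  SP-3−SP-1: 300a + 503b = 167.9.
Solving gives a = −0.335984, b = 0.534185.
Then c = 854.8 − a·863 − b·650 = 797.53.
At (240, 563): z_contact = −80.64 + 300.75 + 797.53 = 1017.64 ft.
Depth below ground = 1090.3 − 1017.64 = 72.7 ft.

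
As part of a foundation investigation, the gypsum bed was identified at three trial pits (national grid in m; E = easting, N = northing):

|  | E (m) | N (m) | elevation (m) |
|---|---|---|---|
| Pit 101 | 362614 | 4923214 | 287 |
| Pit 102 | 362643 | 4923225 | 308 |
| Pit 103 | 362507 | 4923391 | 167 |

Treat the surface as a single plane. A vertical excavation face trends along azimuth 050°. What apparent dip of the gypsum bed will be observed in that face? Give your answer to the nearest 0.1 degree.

25.9°

Two edge vectors: Pit 101→Pit 102 = (29, 11, 21), Pit 101→Pit 103 = (-107, 177, -120).
Normal n = (Pit 101→Pit 102) × (Pit 101→Pit 103) = (-5037, 1233, 6310).
So ∂z/∂E = −n_x/n_z = 0.79826 and ∂z/∂N = −n_y/n_z = −0.19540.
Unit vector along 050° is (sin 50°, cos 50°) = (0.7660, 0.6428).
Slope in that direction = a·(0.7660) + b·(0.6428) = 0.48590.
Apparent dip = arctan|0.48590| = 25.9° (true dip is 39.4°, so apparent ≤ true as expected).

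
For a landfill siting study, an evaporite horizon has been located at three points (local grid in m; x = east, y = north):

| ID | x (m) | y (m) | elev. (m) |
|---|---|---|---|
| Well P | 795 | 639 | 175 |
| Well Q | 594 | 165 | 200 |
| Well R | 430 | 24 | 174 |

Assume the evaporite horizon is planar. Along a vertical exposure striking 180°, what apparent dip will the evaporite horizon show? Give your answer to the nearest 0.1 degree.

10.7°

Let the plane be z = a·x + b·y + c.
Well Q−Well P: −201a − 474b = 25;  Well R−Well P: −365a − 615b = −1.
Solving gives a = 0.32086, b = −0.18880.
Unit vector along 180° is (sin 180°, cos 180°) = (0.0000, -1.0000).
Slope in that direction = a·(0.0000) + b·(-1.0000) = 0.18880.
Apparent dip = arctan|0.18880| = 10.7° (true dip is 20.4°, so apparent ≤ true as expected).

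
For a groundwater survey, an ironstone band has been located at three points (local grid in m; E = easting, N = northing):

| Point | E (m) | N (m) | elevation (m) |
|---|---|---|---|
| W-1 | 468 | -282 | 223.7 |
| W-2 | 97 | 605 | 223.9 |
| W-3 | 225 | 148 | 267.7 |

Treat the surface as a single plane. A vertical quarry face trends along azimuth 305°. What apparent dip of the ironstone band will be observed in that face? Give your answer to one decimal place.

21.9°

Two edge vectors: W-1→W-2 = (-371, 887, 0.2), W-1→W-3 = (-243, 430, 44).
Normal n = (W-1→W-2) × (W-1→W-3) = (38942, 16275.4, 56011).
So ∂z/∂E = −n_x/n_z = −0.69526 and ∂z/∂N = −n_y/n_z = −0.29058.
Unit vector along 305° is (sin 305°, cos 305°) = (-0.8192, 0.5736).
Slope in that direction = a·(-0.8192) + b·(0.5736) = 0.40285.
Apparent dip = arctan|0.40285| = 21.9° (true dip is 37.0°, so apparent ≤ true as expected).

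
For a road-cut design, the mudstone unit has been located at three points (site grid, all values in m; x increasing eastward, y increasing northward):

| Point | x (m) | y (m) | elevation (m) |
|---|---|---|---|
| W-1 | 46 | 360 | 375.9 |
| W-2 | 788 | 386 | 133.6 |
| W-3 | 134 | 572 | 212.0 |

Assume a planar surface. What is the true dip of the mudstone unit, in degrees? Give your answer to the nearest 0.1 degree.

35.6°

Let the plane be z = a·x + b·y + c.
W-2−W-1: 742a + 26b = −242.3;  W-3−W-1: 88a + 212b = −163.9.
Solving gives a = −0.30388, b = −0.64697.
Gradient magnitude |∇z| = √(a² + b²) = √(0.09234 + 0.41858) = 0.71479.
True dip = arctan(0.71479) = 35.6°, dipping toward NNE (azimuth ≈ 025°).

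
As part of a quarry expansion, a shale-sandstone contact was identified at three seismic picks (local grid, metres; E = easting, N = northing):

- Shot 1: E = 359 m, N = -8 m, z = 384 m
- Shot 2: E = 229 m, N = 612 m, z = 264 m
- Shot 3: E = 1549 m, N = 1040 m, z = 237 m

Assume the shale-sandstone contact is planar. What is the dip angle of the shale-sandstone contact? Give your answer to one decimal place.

10.7°

Let the plane be z = a·E + b·N + c.
Shot 2−Shot 1: −130a + 620b = −120;  Shot 3−Shot 1: 1190a + 1048b = −147.
Solving gives a = 0.03961, b = −0.18524.
Gradient magnitude |∇z| = √(a² + b²) = √(0.00157 + 0.03432) = 0.18943.
True dip = arctan(0.18943) = 10.7°, dipping toward NNW (azimuth ≈ 348°).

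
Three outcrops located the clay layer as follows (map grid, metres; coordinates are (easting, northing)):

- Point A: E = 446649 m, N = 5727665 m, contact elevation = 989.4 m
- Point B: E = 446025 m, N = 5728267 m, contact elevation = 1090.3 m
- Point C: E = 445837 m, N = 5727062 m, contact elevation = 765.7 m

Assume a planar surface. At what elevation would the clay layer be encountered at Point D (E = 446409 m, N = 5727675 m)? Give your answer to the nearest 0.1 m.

971.5 m

Let the plane be z = a·E + b·N + c.
Point B−Point A: −624a + 602b = 100.9;  Point C−Point A: −812a − 603b = −223.7.
Solving gives a = 0.085337003, b = 0.256063605.
Then c = 989.4 − a·446649 − b·5727665 = −1503772.83.
At (446409, 5727675): z = 38095.2 + 1466649.1 − 1503772.83 = 971.5 m.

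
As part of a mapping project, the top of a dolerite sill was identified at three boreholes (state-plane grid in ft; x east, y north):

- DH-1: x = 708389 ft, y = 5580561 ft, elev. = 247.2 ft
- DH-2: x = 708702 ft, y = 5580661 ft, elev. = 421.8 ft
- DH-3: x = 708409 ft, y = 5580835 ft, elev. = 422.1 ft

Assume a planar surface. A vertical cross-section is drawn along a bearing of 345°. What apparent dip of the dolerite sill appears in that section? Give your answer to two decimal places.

Two edge vectors: DH-1→DH-2 = (313, 100, 174.6), DH-1→DH-3 = (20, 274, 174.9).
Normal n = (DH-1→DH-2) × (DH-1→DH-3) = (-30350.4, -51251.7, 83762).
So ∂z/∂x = −n_x/n_z = 0.36234 and ∂z/∂y = −n_y/n_z = 0.61187.
Unit vector along 345° is (sin 345°, cos 345°) = (-0.2588, 0.9659).
Slope in that direction = a·(-0.2588) + b·(0.9659) = 0.49724.
Apparent dip = arctan|0.49724| = 26.44° (true dip is 35.4°, so apparent ≤ true as expected).

26.44°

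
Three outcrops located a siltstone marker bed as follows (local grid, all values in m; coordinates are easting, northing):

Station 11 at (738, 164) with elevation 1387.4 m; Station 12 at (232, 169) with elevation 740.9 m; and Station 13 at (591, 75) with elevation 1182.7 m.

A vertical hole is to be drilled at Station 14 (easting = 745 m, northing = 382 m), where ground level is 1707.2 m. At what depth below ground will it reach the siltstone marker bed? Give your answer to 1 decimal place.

270.2 m

Two edge vectors: Station 11→Station 12 = (-506, 5, -646.5), Station 11→Station 13 = (-147, -89, -204.7).
Normal n = (Station 11→Station 12) × (Station 11→Station 13) = (-58562, -8542.7, 45769).
So ∂z/∂easting = −n_x/n_z = 1.27951 and ∂z/∂northing = −n_y/n_z = 0.18665.
Intercept c from Station 11: 1387.4 − 944.28 − 30.61 = 412.51.
At (745, 382): z_contact = 953.24 + 71.30 + 412.51 = 1437.05 m.
Depth below ground = 1707.2 − 1437.05 = 270.2 m.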